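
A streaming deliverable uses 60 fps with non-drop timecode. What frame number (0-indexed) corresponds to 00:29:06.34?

frame 104794

Total seconds to the label: (0 × 3600 + 29 × 60 + 6) = 1746.
Frame index = 1746 × 60 + 34 = 104794.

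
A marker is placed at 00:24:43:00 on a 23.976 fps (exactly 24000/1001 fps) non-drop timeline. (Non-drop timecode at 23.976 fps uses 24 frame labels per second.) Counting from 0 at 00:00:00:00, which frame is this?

Total seconds to the label: (0 × 3600 + 24 × 60 + 43) = 1483.
Frame index = 1483 × 24 + 0 = 35592.

35592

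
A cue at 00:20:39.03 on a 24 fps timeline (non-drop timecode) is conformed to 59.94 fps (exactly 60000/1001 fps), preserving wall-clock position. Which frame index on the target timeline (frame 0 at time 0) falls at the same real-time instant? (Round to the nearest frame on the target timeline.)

frame 74273

Source frame index: (0×3600 + 20×60 + 39) × 24 + 3 = 29739.
Real time: 29739 / (24) = 9913/8 s.
Target frame: (9913/8) × (60000/1001) = 74347500/1001 ≈ 74273.227 → 74273.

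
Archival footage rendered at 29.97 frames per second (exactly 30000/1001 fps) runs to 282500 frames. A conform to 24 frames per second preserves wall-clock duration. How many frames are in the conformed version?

Target frames = source frames × (target rate / source rate) = 282500 × (24)/(30000/1001) = 282500 × 1001/1250 = 226226.

226226 frames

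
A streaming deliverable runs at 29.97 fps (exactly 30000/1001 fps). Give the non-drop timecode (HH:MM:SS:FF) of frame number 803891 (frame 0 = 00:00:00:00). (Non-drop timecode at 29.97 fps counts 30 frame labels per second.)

07:26:36:11

803891 ÷ 30 = 26796 full seconds, remainder 11 frames.
26796 s = 7 h 26 min 36 s.
Timecode: 07:26:36:11.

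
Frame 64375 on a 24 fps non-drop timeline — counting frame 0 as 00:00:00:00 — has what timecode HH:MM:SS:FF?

64375 ÷ 24 = 2682 full seconds, remainder 7 frames.
2682 s = 0 h 44 min 42 s.
Timecode: 00:44:42:07.

00:44:42:07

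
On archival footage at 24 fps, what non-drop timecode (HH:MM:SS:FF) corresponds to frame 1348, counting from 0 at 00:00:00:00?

1348 ÷ 24 = 56 full seconds, remainder 4 frames.
56 s = 0 h 0 min 56 s.
Timecode: 00:00:56:04.

00:00:56:04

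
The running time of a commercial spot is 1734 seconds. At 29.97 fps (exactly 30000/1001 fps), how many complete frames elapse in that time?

Frames = 1734 × 30000/1001 = 52020000/1001 ≈ 51968.0320.
Complete frames: 51968.

51968 frames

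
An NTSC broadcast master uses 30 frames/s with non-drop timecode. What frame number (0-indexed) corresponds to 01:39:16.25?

178705

Total seconds to the label: (1 × 3600 + 39 × 60 + 16) = 5956.
Frame index = 5956 × 30 + 25 = 178705.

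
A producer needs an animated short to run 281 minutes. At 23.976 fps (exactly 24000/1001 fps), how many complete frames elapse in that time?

281 min = 16860 s.
Frames = 16860 × 24000/1001 = 404640000/1001 ≈ 404235.7642.
Complete frames: 404235.

404235 frames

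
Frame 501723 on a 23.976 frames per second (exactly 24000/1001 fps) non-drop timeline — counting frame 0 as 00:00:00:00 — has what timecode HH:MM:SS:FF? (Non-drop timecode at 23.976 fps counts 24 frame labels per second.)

501723 ÷ 24 = 20905 full seconds, remainder 3 frames.
20905 s = 5 h 48 min 25 s.
Timecode: 05:48:25:03.

05:48:25:03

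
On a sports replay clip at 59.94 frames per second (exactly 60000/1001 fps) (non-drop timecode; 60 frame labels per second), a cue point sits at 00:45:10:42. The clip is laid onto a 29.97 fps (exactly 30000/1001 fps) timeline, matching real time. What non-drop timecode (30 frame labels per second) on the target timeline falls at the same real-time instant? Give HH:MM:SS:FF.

00:45:10:21

Source frame index: (0×3600 + 45×60 + 10) × 60 + 42 = 162642.
Real time: 162642 / (60000/1001) = 27134107/10000 s.
Target frame: (27134107/10000) × (30000/1001) = 81321.
At 30 labels/s: frame 81321 → 00:45:10:21.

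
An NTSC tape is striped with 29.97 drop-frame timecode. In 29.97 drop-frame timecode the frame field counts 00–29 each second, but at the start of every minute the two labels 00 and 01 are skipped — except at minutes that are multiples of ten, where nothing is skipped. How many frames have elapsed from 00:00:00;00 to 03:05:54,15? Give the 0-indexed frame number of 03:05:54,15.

334301

As if non-drop at 30 labels/s: (3 × 3600 + 5 × 60 + 54) × 30 + 15 = 334635.
Minute boundaries passed: 185; those not divisible by 10: 185 − 18 = 167; dropped labels = 2 × 167 = 334.
Actual frame index = 334635 − 334 = 334301.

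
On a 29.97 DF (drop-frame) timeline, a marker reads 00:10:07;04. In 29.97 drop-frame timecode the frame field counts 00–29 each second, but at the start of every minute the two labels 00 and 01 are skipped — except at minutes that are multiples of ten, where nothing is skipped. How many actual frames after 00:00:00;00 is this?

18196

As if non-drop at 30 labels/s: (0 × 3600 + 10 × 60 + 7) × 30 + 4 = 18214.
Minute boundaries passed: 10; those not divisible by 10: 10 − 1 = 9; dropped labels = 2 × 9 = 18.
Actual frame index = 18214 − 18 = 18196.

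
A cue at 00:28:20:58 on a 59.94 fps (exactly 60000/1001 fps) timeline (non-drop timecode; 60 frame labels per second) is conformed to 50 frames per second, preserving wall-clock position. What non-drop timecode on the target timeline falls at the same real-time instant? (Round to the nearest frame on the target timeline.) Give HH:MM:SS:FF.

00:28:22:33

Source frame index: (0×3600 + 28×60 + 20) × 60 + 58 = 102058.
Real time: 102058 / (60000/1001) = 51080029/30000 s.
Target frame: (51080029/30000) × (50) = 51080029/600 ≈ 85133.382 → 85133.
At 50 labels/s: frame 85133 → 00:28:22:33.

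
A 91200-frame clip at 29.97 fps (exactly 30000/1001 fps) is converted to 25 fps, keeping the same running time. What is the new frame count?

Target frames = source frames × (target rate / source rate) = 91200 × (25)/(30000/1001) = 91200 × 1001/1200 = 76076.

76076 frames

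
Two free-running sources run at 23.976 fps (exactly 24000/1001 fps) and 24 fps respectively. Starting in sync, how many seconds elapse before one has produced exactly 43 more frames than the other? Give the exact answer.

The gap grows by |24 − 24000/1001| = 24/1001 frames per second.
Time for a 43-frame gap: 43 ÷ (24/1001) = 43043/24 s.

43043/24 seconds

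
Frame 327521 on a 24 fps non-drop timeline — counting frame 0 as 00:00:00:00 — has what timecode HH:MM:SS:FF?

03:47:26:17

327521 ÷ 24 = 13646 full seconds, remainder 17 frames.
13646 s = 3 h 47 min 26 s.
Timecode: 03:47:26:17.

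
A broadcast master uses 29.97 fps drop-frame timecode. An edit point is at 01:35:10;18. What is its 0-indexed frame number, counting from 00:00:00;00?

171146

Complete 10-minute blocks: 9, each 17982 frames → 161838.
Remaining 5 whole minutes in the current block: 1800 + 4 × 1798 = 8992 frames.
Within the current minute: 10 × 30 + 18 − 2 = 316 (labels ;00/;01 skipped at this minute). Total = 161838 + 8992 + 316 = 171146.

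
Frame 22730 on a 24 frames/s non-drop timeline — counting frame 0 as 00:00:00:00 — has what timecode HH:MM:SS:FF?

22730 ÷ 24 = 947 full seconds, remainder 2 frames.
947 s = 0 h 15 min 47 s.
Timecode: 00:15:47:02.

00:15:47:02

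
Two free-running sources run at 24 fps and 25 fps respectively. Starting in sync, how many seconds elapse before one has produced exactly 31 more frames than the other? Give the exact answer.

31 seconds

The gap grows by |25 − 24| = 1 frame per second.
Time for a 31-frame gap: 31 ÷ (1) = 31 s.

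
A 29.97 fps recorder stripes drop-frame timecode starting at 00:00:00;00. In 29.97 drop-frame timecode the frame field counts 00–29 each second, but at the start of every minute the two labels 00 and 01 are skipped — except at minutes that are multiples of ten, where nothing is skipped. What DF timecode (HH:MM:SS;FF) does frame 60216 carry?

00:33:29;06

Ten DF minutes hold 17982 frames, so frame 60216 lies in block 3 (frames 53946–71927) with 6270 frames into that block.
The block's first minute is 1800 frames and the rest 1798 each; 6270 frames reaches minute 3, so 3 × 18 + 3 × 2 = 60 labels have been skipped so far.
Adding those back, label number 60216 + 60 = 60276 at 30 labels/s is 2009 s + 6 f = 0 h 33 min 29 s frame 6, i.e. 00:33:29;06.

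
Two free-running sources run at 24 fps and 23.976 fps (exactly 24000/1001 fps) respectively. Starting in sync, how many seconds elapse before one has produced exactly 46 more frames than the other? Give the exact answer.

The gap grows by |24000/1001 − 24| = 24/1001 frames per second.
Time for a 46-frame gap: 46 ÷ (24/1001) = 23023/12 s.

23023/12 seconds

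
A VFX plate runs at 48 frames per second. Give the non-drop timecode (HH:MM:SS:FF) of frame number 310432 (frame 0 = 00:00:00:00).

310432 ÷ 48 = 6467 full seconds, remainder 16 frames.
6467 s = 1 h 47 min 47 s.
Timecode: 01:47:47:16.

01:47:47:16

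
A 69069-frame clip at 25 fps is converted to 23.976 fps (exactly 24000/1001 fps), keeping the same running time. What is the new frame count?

66240 frames

Target frames = source frames × (target rate / source rate) = 69069 × (24000/1001)/(25) = 69069 × 960/1001 = 66240.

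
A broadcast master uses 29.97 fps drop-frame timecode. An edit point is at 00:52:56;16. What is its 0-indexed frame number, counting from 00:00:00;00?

95202

As if non-drop at 30 labels/s: (0 × 3600 + 52 × 60 + 56) × 30 + 16 = 95296.
Minute boundaries passed: 52; those not divisible by 10: 52 − 5 = 47; dropped labels = 2 × 47 = 94.
Actual frame index = 95296 − 94 = 95202.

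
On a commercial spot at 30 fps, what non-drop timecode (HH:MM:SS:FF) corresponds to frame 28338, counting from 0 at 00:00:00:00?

00:15:44:18

28338 ÷ 30 = 944 full seconds, remainder 18 frames.
944 s = 0 h 15 min 44 s.
Timecode: 00:15:44:18.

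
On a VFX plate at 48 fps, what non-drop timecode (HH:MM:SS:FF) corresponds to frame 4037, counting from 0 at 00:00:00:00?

4037 ÷ 48 = 84 full seconds, remainder 5 frames.
84 s = 0 h 1 min 24 s.
Timecode: 00:01:24:05.

00:01:24:05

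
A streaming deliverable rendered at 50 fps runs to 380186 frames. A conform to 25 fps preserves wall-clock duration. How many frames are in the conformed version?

190093 frames

Target frames = source frames × (target rate / source rate) = 380186 × (25)/(50) = 380186 × 1/2 = 190093.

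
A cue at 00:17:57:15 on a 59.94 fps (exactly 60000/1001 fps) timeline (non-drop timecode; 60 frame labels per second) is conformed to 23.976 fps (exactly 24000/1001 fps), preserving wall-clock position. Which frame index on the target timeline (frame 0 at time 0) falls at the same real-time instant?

Source frame index: (0×3600 + 17×60 + 57) × 60 + 15 = 64635.
Real time: 64635 / (60000/1001) = 4313309/4000 s.
Target frame: (4313309/4000) × (24000/1001) = 25854.

frame 25854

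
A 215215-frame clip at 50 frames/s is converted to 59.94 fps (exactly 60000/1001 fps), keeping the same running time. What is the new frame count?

258000 frames

Target frames = source frames × (target rate / source rate) = 215215 × (60000/1001)/(50) = 215215 × 1200/1001 = 258000.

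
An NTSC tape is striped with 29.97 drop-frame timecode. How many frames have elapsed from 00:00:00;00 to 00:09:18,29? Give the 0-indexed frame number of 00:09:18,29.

16751

Complete 10-minute blocks: 0, each 17982 frames → 0.
Remaining 9 whole minutes in the current block: 1800 + 8 × 1798 = 16184 frames.
Within the current minute: 18 × 30 + 29 − 2 = 567 (labels ;00/;01 skipped at this minute). Total = 0 + 16184 + 567 = 16751.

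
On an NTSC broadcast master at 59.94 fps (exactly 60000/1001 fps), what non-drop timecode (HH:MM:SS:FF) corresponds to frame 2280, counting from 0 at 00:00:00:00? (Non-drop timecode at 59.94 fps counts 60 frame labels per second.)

00:00:38:00

2280 ÷ 60 = 38 full seconds, remainder 0 frames.
38 s = 0 h 0 min 38 s.
Timecode: 00:00:38:00.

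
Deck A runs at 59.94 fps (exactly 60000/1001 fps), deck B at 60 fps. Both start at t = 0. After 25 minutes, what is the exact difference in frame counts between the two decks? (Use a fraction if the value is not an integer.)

25 min = 1500 s.
A emits 60000/1001 × 1500 = 90000000/1001 frames; B emits 60 × 1500 = 90000.
Difference = 90000/1001 frames (≈ 89.9101); B is ahead of A.

90000/1001 frames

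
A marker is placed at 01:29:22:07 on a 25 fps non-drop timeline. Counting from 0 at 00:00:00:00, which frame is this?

Total seconds to the label: (1 × 3600 + 29 × 60 + 22) = 5362.
Frame index = 5362 × 25 + 7 = 134057.

frame 134057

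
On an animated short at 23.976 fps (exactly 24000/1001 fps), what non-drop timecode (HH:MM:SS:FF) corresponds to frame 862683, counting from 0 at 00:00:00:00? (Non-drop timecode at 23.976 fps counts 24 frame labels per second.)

09:59:05:03

862683 ÷ 24 = 35945 full seconds, remainder 3 frames.
35945 s = 9 h 59 min 5 s.
Timecode: 09:59:05:03.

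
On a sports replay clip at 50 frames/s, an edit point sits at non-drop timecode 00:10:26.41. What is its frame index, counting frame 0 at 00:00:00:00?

frame 31341

Total seconds to the label: (0 × 3600 + 10 × 60 + 26) = 626.
Frame index = 626 × 50 + 41 = 31341.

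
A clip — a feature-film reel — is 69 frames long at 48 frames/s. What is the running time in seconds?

1.4375 seconds

Running time = 69 / (48) = 1.4375 s.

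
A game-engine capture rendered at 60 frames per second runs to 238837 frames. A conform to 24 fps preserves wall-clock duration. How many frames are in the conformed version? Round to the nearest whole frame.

95535 frames

Frames at target rate = 238837 × (24) / (60) = 477674/5 ≈ 95534.800.
Nearest whole frame: 95535.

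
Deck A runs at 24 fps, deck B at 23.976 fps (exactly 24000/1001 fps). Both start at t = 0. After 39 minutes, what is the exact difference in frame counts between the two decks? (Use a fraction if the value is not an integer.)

39 min = 2340 s.
A emits 24 × 2340 = 56160 frames; B emits 24000/1001 × 2340 = 4320000/77.
Difference = 4320/77 frames (≈ 56.1039); B is behind A.

4320/77 frames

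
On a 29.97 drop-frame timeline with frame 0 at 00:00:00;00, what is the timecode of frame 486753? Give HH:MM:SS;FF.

04:30:41;09

Each 10-minute DF block holds 10 × 60 × 30 − 9 × 2 = 17982 frames. 486753 ÷ 17982 → 27 full blocks, remainder 1239.
Within the partial block the first minute is 1800 frames and each further minute 1798, so 0 further minute boundaries passed. Total skipped labels = 18 × 27 + 2 × 0 = 486.
Non-drop label index = 486753 + 486 = 487239; at 30 labels/s that is 04:30:41:09, i.e. DF 04:30:41;09.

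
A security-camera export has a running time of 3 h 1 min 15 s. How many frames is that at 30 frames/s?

326250 frames

3 h 1 min 15 s = 10875 s.
Frames = 10875 × 30 = 326250.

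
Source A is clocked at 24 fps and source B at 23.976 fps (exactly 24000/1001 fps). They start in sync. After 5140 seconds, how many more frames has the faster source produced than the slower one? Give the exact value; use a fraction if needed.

123360/1001 frames

A emits 24 × 5140 = 123360 frames; B emits 24000/1001 × 5140 = 123360000/1001.
Difference = 123360/1001 frames (≈ 123.2368); B is behind A.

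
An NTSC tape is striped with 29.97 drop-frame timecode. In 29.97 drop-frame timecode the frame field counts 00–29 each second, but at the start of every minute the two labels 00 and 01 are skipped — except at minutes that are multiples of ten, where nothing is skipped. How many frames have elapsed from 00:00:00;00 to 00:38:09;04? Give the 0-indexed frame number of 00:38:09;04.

68604

As if non-drop at 30 labels/s: (0 × 3600 + 38 × 60 + 9) × 30 + 4 = 68674.
Minute boundaries passed: 38; those not divisible by 10: 38 − 3 = 35; dropped labels = 2 × 35 = 70.
Actual frame index = 68674 − 70 = 68604.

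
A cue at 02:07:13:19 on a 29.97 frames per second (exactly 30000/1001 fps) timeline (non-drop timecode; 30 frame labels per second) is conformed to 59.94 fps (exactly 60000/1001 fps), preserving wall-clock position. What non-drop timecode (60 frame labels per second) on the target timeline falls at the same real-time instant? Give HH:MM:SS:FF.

Source frame index: (2×3600 + 7×60 + 13) × 30 + 19 = 229009.
Real time: 229009 / (30000/1001) = 229238009/30000 s.
Target frame: (229238009/30000) × (60000/1001) = 458018.
At 60 labels/s: frame 458018 → 02:07:13:38.

02:07:13:38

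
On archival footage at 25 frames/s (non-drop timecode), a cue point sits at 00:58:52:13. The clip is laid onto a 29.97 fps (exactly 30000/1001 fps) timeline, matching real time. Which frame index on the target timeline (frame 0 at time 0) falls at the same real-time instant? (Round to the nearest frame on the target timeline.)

frame 105870

Source frame index: (0×3600 + 58×60 + 52) × 25 + 13 = 88313.
Real time: 88313 / (25) = 88313/25 s.
Target frame: (88313/25) × (30000/1001) = 105975600/1001 ≈ 105869.730 → 105870.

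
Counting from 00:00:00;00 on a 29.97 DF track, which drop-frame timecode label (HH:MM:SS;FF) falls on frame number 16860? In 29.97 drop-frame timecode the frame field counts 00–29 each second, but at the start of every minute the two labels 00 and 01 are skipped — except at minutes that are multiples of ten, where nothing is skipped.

Ten DF minutes hold 17982 frames, so frame 16860 lies in block 0 (frames 0–17981) with 16860 frames into that block.
The block's first minute is 1800 frames and the rest 1798 each; 16860 frames reaches minute 9, so 0 × 18 + 9 × 2 = 18 labels have been skipped so far.
Adding those back, label number 16860 + 18 = 16878 at 30 labels/s is 562 s + 18 f = 0 h 9 min 22 s frame 18, i.e. 00:09:22;18.

00:09:22;18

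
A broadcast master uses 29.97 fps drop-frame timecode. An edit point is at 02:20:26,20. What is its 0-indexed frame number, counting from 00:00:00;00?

252548

Complete 10-minute blocks: 14, each 17982 frames → 251748.
Remaining 0 whole minutes in the current block: 0 frames.
Within the current minute: 26 × 30 + 20 = 800. Total = 251748 + 0 + 800 = 252548.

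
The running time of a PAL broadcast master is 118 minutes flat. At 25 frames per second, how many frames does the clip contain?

177000 frames

118 min = 7080 s.
Frames = 7080 × 25 = 177000.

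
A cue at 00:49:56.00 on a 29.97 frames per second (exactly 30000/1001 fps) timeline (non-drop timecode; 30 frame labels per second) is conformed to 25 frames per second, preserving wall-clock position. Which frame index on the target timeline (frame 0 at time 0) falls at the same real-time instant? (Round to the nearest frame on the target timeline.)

Source frame index: (0×3600 + 49×60 + 56) × 30 + 0 = 89880.
Real time: 89880 / (30000/1001) = 749749/250 s.
Target frame: (749749/250) × (25) = 749749/10 ≈ 74974.900 → 74975.

frame 74975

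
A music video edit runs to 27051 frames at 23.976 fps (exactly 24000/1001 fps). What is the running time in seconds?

Running time = 27051 / (24000/1001) = 1128.252125 s.

1128.252125 seconds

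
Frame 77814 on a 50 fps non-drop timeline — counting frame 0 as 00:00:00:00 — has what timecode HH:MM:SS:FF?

00:25:56:14

77814 ÷ 50 = 1556 full seconds, remainder 14 frames.
1556 s = 0 h 25 min 56 s.
Timecode: 00:25:56:14.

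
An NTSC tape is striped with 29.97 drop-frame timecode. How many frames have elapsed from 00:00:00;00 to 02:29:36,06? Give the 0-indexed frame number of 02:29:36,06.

269016

Complete 10-minute blocks: 14, each 17982 frames → 251748.
Remaining 9 whole minutes in the current block: 1800 + 8 × 1798 = 16184 frames.
Within the current minute: 36 × 30 + 6 − 2 = 1084 (labels ;00/;01 skipped at this minute). Total = 251748 + 16184 + 1084 = 269016.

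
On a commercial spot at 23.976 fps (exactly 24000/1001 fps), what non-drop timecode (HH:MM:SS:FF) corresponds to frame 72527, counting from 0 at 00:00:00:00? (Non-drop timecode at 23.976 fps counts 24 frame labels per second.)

00:50:21:23

72527 ÷ 24 = 3021 full seconds, remainder 23 frames.
3021 s = 0 h 50 min 21 s.
Timecode: 00:50:21:23.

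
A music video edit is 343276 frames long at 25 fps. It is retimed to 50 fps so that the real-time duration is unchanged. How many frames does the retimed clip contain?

686552 frames

Target frames = source frames × (target rate / source rate) = 343276 × (50)/(25) = 343276 × 2 = 686552.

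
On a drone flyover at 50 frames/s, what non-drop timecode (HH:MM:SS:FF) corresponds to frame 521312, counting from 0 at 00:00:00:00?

521312 ÷ 50 = 10426 full seconds, remainder 12 frames.
10426 s = 2 h 53 min 46 s.
Timecode: 02:53:46:12.

02:53:46:12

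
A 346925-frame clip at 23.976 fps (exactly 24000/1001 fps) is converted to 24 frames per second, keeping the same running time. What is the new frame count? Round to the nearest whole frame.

347272 frames

Frames at target rate = 346925 × (24) / (24000/1001) = 13890877/40 ≈ 347271.925.
Nearest whole frame: 347272.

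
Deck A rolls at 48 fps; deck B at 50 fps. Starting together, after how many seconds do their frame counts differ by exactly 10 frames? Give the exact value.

5 seconds

The gap grows by |50 − 48| = 2 frames per second.
Time for a 10-frame gap: 10 ÷ (2) = 5 s.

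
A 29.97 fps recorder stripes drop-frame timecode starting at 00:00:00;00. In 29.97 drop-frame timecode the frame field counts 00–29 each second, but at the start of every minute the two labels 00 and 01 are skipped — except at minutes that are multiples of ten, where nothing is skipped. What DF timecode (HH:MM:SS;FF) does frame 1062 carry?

00:00:35;12

Ten DF minutes hold 17982 frames, so frame 1062 lies in block 0 (frames 0–17981) with 1062 frames into that block.
The block's first minute is 1800 frames and the rest 1798 each; 1062 frames reaches minute 0, so 0 × 18 + 0 × 2 = 0 labels have been skipped so far.
Adding those back, label number 1062 + 0 = 1062 at 30 labels/s is 35 s + 12 f = 0 h 0 min 35 s frame 12, i.e. 00:00:35;12.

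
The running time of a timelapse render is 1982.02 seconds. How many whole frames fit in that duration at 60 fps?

118921 frames

Frames = 1982.02 × 60 = 594606/5 ≈ 118921.2000.
Complete frames: 118921.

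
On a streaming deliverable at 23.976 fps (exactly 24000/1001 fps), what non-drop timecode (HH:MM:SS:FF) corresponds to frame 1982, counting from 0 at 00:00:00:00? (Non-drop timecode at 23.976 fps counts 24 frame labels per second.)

1982 ÷ 24 = 82 full seconds, remainder 14 frames.
82 s = 0 h 1 min 22 s.
Timecode: 00:01:22:14.

00:01:22:14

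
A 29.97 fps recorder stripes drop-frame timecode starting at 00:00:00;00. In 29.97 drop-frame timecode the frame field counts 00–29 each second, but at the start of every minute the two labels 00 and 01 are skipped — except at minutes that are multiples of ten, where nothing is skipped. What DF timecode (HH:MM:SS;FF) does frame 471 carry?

Ten DF minutes hold 17982 frames, so frame 471 lies in block 0 (frames 0–17981) with 471 frames into that block.
The block's first minute is 1800 frames and the rest 1798 each; 471 frames reaches minute 0, so 0 × 18 + 0 × 2 = 0 labels have been skipped so far.
Adding those back, label number 471 + 0 = 471 at 30 labels/s is 15 s + 21 f = 0 h 0 min 15 s frame 21, i.e. 00:00:15;21.

00:00:15;21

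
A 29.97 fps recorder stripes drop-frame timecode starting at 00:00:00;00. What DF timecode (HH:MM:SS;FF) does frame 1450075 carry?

Each 10-minute DF block holds 10 × 60 × 30 − 9 × 2 = 17982 frames. 1450075 ÷ 17982 → 80 full blocks, remainder 11515.
Within the partial block the first minute is 1800 frames and each further minute 1798, so 6 further minute boundaries passed. Total skipped labels = 18 × 80 + 2 × 6 = 1452.
Non-drop label index = 1450075 + 1452 = 1451527; at 30 labels/s that is 13:26:24:07, i.e. DF 13:26:24;07.

13:26:24;07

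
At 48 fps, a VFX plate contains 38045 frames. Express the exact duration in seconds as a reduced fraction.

38045/48 seconds

Running time = 38045 ÷ (48) = 38045 × 1/48 = 38045/48 s.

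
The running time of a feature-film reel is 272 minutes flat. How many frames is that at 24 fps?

272 min = 16320 s.
Frames = 16320 × 24 = 391680.

391680 frames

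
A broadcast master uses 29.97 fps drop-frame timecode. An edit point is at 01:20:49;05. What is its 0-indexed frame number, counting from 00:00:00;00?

145331

As if non-drop at 30 labels/s: (1 × 3600 + 20 × 60 + 49) × 30 + 5 = 145475.
Minute boundaries passed: 80; those not divisible by 10: 80 − 8 = 72; dropped labels = 2 × 72 = 144.
Actual frame index = 145475 − 144 = 145331.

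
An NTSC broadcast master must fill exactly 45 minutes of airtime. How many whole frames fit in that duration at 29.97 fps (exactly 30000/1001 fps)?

80919 frames

45 min = 2700 s.
Frames = 2700 × 30000/1001 = 81000000/1001 ≈ 80919.0809.
Complete frames: 80919.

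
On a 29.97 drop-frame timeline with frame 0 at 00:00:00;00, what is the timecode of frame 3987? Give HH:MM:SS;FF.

00:02:13;01

Each 10-minute DF block holds 10 × 60 × 30 − 9 × 2 = 17982 frames. 3987 ÷ 17982 → 0 full blocks, remainder 3987.
Within the partial block the first minute is 1800 frames and each further minute 1798, so 2 further minute boundaries passed. Total skipped labels = 18 × 0 + 2 × 2 = 4.
Non-drop label index = 3987 + 4 = 3991; at 30 labels/s that is 00:02:13:01, i.e. DF 00:02:13;01.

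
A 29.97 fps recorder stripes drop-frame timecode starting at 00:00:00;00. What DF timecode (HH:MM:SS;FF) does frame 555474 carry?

Each 10-minute DF block holds 10 × 60 × 30 − 9 × 2 = 17982 frames. 555474 ÷ 17982 → 30 full blocks, remainder 16014.
Within the partial block the first minute is 1800 frames and each further minute 1798, so 8 further minute boundaries passed. Total skipped labels = 18 × 30 + 2 × 8 = 556.
Non-drop label index = 555474 + 556 = 556030; at 30 labels/s that is 05:08:54:10, i.e. DF 05:08:54;10.

05:08:54;10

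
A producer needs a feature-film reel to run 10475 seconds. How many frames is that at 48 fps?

502800 frames

Frames = 10475 × 48 = 502800.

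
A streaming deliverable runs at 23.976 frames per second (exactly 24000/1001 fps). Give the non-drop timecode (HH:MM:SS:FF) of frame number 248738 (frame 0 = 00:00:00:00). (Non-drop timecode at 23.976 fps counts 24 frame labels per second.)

02:52:44:02

248738 ÷ 24 = 10364 full seconds, remainder 2 frames.
10364 s = 2 h 52 min 44 s.
Timecode: 02:52:44:02.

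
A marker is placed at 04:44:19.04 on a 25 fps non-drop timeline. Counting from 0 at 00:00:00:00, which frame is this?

frame 426479

Total seconds to the label: (4 × 3600 + 44 × 60 + 19) = 17059.
Frame index = 17059 × 25 + 4 = 426479.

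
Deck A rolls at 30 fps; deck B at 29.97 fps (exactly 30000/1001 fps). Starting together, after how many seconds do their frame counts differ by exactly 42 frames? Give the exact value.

1401.4 seconds

The gap grows by |30000/1001 − 30| = 30/1001 frames per second.
Time for a 42-frame gap: 42 ÷ (30/1001) = 1401.4 s.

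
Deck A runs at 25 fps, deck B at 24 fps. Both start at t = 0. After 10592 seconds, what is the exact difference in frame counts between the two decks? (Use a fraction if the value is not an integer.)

A emits 25 × 10592 = 264800 frames; B emits 24 × 10592 = 254208.
Difference = 10592 frames; B is behind A.

10592 frames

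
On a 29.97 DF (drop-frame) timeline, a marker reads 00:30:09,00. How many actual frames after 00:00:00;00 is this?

54216

As if non-drop at 30 labels/s: (0 × 3600 + 30 × 60 + 9) × 30 + 0 = 54270.
Minute boundaries passed: 30; those not divisible by 10: 30 − 3 = 27; dropped labels = 2 × 27 = 54.
Actual frame index = 54270 − 54 = 54216.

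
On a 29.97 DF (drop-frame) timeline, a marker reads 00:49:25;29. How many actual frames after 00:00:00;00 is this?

88889

Complete 10-minute blocks: 4, each 17982 frames → 71928.
Remaining 9 whole minutes in the current block: 1800 + 8 × 1798 = 16184 frames.
Within the current minute: 25 × 30 + 29 − 2 = 777 (labels ;00/;01 skipped at this minute). Total = 71928 + 16184 + 777 = 88889.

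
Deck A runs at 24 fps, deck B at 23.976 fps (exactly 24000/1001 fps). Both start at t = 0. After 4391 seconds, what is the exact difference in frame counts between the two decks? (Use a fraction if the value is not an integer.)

A emits 24 × 4391 = 105384 frames; B emits 24000/1001 × 4391 = 105384000/1001.
Difference = 105384/1001 frames (≈ 105.2787); B is behind A.

105384/1001 frames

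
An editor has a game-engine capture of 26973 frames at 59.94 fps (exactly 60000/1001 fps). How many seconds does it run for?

Running time = 26973 / (60000/1001) = 449.99955 s.

449.99955 seconds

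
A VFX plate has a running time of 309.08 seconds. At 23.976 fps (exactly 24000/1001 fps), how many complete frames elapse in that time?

Frames = 309.08 × 24000/1001 = 7417920/1001 ≈ 7410.5095.
Complete frames: 7410.

7410 frames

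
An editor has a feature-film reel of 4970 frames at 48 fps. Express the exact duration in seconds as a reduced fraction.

2485/24 seconds

Running time = 4970 ÷ (48) = 4970 × 1/48 = 2485/24 s.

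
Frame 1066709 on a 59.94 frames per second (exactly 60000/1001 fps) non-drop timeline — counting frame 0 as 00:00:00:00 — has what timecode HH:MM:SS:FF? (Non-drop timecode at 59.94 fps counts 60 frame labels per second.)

1066709 ÷ 60 = 17778 full seconds, remainder 29 frames.
17778 s = 4 h 56 min 18 s.
Timecode: 04:56:18:29.

04:56:18:29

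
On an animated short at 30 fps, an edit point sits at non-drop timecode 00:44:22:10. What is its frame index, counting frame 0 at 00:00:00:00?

frame 79870

Total seconds to the label: (0 × 3600 + 44 × 60 + 22) = 2662.
Frame index = 2662 × 30 + 10 = 79870.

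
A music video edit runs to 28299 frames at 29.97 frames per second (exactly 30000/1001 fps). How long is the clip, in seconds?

944.2433 seconds

Running time = 28299 / (30000/1001) = 944.2433 s.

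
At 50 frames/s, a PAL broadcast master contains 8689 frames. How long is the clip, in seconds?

Running time = 8689 / (50) = 173.78 s.

173.78 seconds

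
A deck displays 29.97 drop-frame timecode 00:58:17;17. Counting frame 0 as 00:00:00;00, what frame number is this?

Complete 10-minute blocks: 5, each 17982 frames → 89910.
Remaining 8 whole minutes in the current block: 1800 + 7 × 1798 = 14386 frames.
Within the current minute: 17 × 30 + 17 − 2 = 525 (labels ;00/;01 skipped at this minute). Total = 89910 + 14386 + 525 = 104821.

104821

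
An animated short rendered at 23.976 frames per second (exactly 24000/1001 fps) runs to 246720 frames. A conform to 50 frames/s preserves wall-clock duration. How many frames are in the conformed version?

Target frames = source frames × (target rate / source rate) = 246720 × (50)/(24000/1001) = 246720 × 1001/480 = 514514.

514514 frames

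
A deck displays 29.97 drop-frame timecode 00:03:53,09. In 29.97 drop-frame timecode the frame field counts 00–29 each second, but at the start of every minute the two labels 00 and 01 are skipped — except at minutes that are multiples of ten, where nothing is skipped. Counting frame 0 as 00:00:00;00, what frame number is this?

6993

Complete 10-minute blocks: 0, each 17982 frames → 0.
Remaining 3 whole minutes in the current block: 1800 + 2 × 1798 = 5396 frames.
Within the current minute: 53 × 30 + 9 − 2 = 1597 (labels ;00/;01 skipped at this minute). Total = 0 + 5396 + 1597 = 6993.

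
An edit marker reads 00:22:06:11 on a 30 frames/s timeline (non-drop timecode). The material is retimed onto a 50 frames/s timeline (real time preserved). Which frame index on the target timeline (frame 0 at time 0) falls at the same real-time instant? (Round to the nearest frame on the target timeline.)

frame 66318

Source frame index: (0×3600 + 22×60 + 6) × 30 + 11 = 39791.
Real time: 39791 / (30) = 39791/30 s.
Target frame: (39791/30) × (50) = 198955/3 ≈ 66318.333 → 66318.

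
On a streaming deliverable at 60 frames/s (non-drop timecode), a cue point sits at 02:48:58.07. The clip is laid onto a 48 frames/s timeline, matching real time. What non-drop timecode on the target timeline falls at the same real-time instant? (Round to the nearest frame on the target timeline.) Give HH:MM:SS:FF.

Source frame index: (2×3600 + 48×60 + 58) × 60 + 7 = 608287.
Real time: 608287 / (60) = 608287/60 s.
Target frame: (608287/60) × (48) = 2433148/5 ≈ 486629.600 → 486630.
At 48 labels/s: frame 486630 → 02:48:58:06.

02:48:58:06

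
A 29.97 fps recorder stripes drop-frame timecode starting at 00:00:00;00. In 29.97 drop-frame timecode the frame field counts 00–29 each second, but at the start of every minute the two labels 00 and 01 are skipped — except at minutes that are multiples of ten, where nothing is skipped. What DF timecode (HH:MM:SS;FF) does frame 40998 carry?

Each 10-minute DF block holds 10 × 60 × 30 − 9 × 2 = 17982 frames. 40998 ÷ 17982 → 2 full blocks, remainder 5034.
Within the partial block the first minute is 1800 frames and each further minute 1798, so 2 further minute boundaries passed. Total skipped labels = 18 × 2 + 2 × 2 = 40.
Non-drop label index = 40998 + 40 = 41038; at 30 labels/s that is 00:22:47:28, i.e. DF 00:22:47;28.

00:22:47;28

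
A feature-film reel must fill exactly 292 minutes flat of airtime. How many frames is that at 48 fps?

840960 frames

292 min = 17520 s.
Frames = 17520 × 48 = 840960.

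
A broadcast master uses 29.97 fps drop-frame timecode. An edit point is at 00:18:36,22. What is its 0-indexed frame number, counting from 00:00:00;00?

33468

Complete 10-minute blocks: 1, each 17982 frames → 17982.
Remaining 8 whole minutes in the current block: 1800 + 7 × 1798 = 14386 frames.
Within the current minute: 36 × 30 + 22 − 2 = 1100 (labels ;00/;01 skipped at this minute). Total = 17982 + 14386 + 1100 = 33468.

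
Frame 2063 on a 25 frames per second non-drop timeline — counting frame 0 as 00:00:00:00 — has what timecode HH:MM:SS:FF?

2063 ÷ 25 = 82 full seconds, remainder 13 frames.
82 s = 0 h 1 min 22 s.
Timecode: 00:01:22:13.

00:01:22:13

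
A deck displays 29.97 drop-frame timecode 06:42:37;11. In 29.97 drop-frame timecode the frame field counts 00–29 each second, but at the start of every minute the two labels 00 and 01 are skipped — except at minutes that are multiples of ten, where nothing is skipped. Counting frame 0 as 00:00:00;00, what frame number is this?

Complete 10-minute blocks: 40, each 17982 frames → 719280.
Remaining 2 whole minutes in the current block: 1800 + 1 × 1798 = 3598 frames.
Within the current minute: 37 × 30 + 11 − 2 = 1119 (labels ;00/;01 skipped at this minute). Total = 719280 + 3598 + 1119 = 723997.

723997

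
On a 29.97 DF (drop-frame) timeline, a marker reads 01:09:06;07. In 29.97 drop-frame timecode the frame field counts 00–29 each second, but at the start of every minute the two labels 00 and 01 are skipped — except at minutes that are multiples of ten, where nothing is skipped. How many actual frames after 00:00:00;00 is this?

As if non-drop at 30 labels/s: (1 × 3600 + 9 × 60 + 6) × 30 + 7 = 124387.
Minute boundaries passed: 69; those not divisible by 10: 69 − 6 = 63; dropped labels = 2 × 63 = 126.
Actual frame index = 124387 − 126 = 124261.

124261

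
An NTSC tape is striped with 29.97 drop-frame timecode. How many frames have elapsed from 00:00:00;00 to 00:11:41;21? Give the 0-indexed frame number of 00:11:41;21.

21031

Complete 10-minute blocks: 1, each 17982 frames → 17982.
Remaining 1 whole minute in the current block: 1800 + 0 × 1798 = 1800 frames.
Within the current minute: 41 × 30 + 21 − 2 = 1249 (labels ;00/;01 skipped at this minute). Total = 17982 + 1800 + 1249 = 21031.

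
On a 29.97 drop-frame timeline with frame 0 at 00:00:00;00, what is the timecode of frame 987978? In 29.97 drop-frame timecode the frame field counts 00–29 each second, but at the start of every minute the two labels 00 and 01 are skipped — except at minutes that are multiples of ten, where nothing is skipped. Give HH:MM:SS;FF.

09:09:25;18

Ten DF minutes hold 17982 frames, so frame 987978 lies in block 54 (frames 971028–989009) with 16950 frames into that block.
The block's first minute is 1800 frames and the rest 1798 each; 16950 frames reaches minute 9, so 54 × 18 + 9 × 2 = 990 labels have been skipped so far.
Adding those back, label number 987978 + 990 = 988968 at 30 labels/s is 32965 s + 18 f = 9 h 9 min 25 s frame 18, i.e. 09:09:25;18.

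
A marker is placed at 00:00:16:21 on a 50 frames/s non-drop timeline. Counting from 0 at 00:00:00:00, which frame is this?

Total seconds to the label: (0 × 3600 + 0 × 60 + 16) = 16.
Frame index = 16 × 50 + 21 = 821.

821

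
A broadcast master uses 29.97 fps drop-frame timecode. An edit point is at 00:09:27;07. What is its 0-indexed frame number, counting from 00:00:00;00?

16999

Complete 10-minute blocks: 0, each 17982 frames → 0.
Remaining 9 whole minutes in the current block: 1800 + 8 × 1798 = 16184 frames.
Within the current minute: 27 × 30 + 7 − 2 = 815 (labels ;00/;01 skipped at this minute). Total = 0 + 16184 + 815 = 16999.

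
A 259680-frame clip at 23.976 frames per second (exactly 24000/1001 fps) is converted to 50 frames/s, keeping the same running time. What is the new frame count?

541541 frames

Target frames = source frames × (target rate / source rate) = 259680 × (50)/(24000/1001) = 259680 × 1001/480 = 541541.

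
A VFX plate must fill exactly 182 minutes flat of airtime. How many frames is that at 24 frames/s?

262080 frames

182 min = 10920 s.
Frames = 10920 × 24 = 262080.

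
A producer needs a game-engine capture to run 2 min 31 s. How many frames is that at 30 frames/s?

2 min 31 s = 151 s.
Frames = 151 × 30 = 4530.

4530 frames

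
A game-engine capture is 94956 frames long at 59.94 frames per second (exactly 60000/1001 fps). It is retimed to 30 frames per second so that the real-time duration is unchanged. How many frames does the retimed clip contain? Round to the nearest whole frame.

47525 frames

Frames at target rate = 94956 × (30) / (60000/1001) = 23762739/500 ≈ 47525.478.
Nearest whole frame: 47525.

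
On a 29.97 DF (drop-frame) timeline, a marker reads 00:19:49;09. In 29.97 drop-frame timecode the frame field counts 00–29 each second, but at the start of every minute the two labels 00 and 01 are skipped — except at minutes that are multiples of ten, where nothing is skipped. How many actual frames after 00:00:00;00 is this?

35643

As if non-drop at 30 labels/s: (0 × 3600 + 19 × 60 + 49) × 30 + 9 = 35679.
Minute boundaries passed: 19; those not divisible by 10: 19 − 1 = 18; dropped labels = 2 × 18 = 36.
Actual frame index = 35679 − 36 = 35643.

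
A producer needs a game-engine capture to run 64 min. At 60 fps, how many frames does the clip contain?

230400 frames

64 min = 3840 s.
Frames = 3840 × 60 = 230400.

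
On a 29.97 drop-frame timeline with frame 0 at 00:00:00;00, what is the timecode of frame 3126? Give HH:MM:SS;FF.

00:01:44;08

Ten DF minutes hold 17982 frames, so frame 3126 lies in block 0 (frames 0–17981) with 3126 frames into that block.
The block's first minute is 1800 frames and the rest 1798 each; 3126 frames reaches minute 1, so 0 × 18 + 1 × 2 = 2 labels have been skipped so far.
Adding those back, label number 3126 + 2 = 3128 at 30 labels/s is 104 s + 8 f = 0 h 1 min 44 s frame 8, i.e. 00:01:44;08.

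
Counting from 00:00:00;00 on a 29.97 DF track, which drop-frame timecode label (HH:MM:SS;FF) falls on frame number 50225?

00:27:55;25

Ten DF minutes hold 17982 frames, so frame 50225 lies in block 2 (frames 35964–53945) with 14261 frames into that block.
The block's first minute is 1800 frames and the rest 1798 each; 14261 frames reaches minute 7, so 2 × 18 + 7 × 2 = 50 labels have been skipped so far.
Adding those back, label number 50225 + 50 = 50275 at 30 labels/s is 1675 s + 25 f = 0 h 27 min 55 s frame 25, i.e. 00:27:55;25.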